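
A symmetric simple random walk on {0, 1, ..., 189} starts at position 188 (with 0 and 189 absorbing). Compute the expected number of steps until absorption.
E[τ | X_0 = 188] = 188

Let v_k = E[τ | X_0 = k]. Boundary: v_0 = v_189 = 0. Recurrence: v_k = 1 + (v_{k-1} + v_{k+1})/2 for 1 ≤ k ≤ 188. The particular solution to v_k − (v_{k-1} + v_{k+1})/2 = 1 is v_k = −k^2. Adding homogeneous solution A + B k and matching boundaries gives v_k = k (189 − k). Substituting k = 188: v_188 = 188 · 1 = 188.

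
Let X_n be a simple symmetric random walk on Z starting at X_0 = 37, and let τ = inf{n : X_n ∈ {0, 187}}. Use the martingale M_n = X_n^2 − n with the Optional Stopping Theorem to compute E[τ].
E[τ] = 5550

M_n = X_n^2 − n is a martingale (since E[X_{n+1}^2 | F_n] = X_n^2 + 1). By OST (τ has finite mean in a bounded region), E[M_τ] = E[M_0] = X_0^2 − 0 = 37^2 = 1369. Also E[M_τ] = E[X_τ^2] − E[τ]. The walk exits at 0 or 187, with P(hit 187 first) = 37/187, so E[X_τ^2] = 187^2 · 37/187 + 0 = 6919. Thus E[τ] = E[X_τ^2] − E[M_τ] = 6919 − 1369 = 5550 = 37(187 − 37) = 5550.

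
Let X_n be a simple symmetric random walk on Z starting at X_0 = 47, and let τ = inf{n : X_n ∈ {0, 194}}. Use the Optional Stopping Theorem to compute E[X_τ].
E[X_τ] = 47

X_n is a martingale and τ is a bounded-mean stopping time (indeed τ is finite a.s. with bounded expectation since the walk is in a bounded region). By the OST, E[X_τ] = E[X_0] = 47. Equivalently: E[X_τ] = 194 · P(hit 194 first) + 0 · P(hit 0 first) = 194 · (47/194) = 47.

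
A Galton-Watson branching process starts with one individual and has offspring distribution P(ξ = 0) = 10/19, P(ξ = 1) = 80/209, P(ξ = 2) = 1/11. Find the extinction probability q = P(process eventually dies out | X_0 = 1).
q = 1

Mean offspring μ = 0·10/19 + 1·80/209 + 2·1/11 = 118/209 ≤ 1. For μ ≤ 1 with offspring not concentrated at 1, the Galton-Watson process goes extinct almost surely, so q = 1.
(Algebraic check: The pgf is f(s) = 10/19 + 80/209·s + 1/11·s². The extinction probability q is the smallest fixed point of f in [0, 1]. Setting s = f(s):
  1/11·s² + (80/209 − 1)·s + 10/19 = 0
  1/11·s² − (10/19 + 1/11)·s + 10/19 = 0
which factors as (s − 1)·(1/11·s − 10/19) = 0, giving roots s = 1 and s = (10/19)/(1/11) = 110/19. Since 110/19 ≥ 1, the smallest root in [0, 1] is s = 1.)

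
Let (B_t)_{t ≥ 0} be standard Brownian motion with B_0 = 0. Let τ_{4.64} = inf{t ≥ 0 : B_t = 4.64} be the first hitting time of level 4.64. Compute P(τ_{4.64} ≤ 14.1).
P(τ_{4.64} ≤ 14.1) = 2(1 − Φ(4.64/√14.1)) = 2(1 − Φ(1.2357)) ≈ 0.2166

By the reflection principle for standard BM, P(τ_b ≤ t) = 2 · P(B_t ≥ b). Since B_t ~ N(0, t), P(B_t ≥ 4.64) = 1 − Φ(4.64/√t) = 1 − Φ(4.64/√14.1) = 1 − Φ(1.2357) ≈ 0.10829. Doubling: P(τ_{4.64} ≤ 14.1) ≈ 2 · 0.10829 = 0.21658 ≈ 0.2166.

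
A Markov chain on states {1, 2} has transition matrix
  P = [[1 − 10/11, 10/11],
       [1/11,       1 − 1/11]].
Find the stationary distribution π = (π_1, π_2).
π_1 = 1/11, π_2 = 10/11

Solve πP = π with π_1 + π_2 = 1. From πP = π: π_1 · (1 − 10/11) + π_2 · 1/11 = π_1 ⇒ π_2 · 1/11 = π_1 · 10/11 ⇒ π_2/π_1 = (10/11)/(1/11) = 10. Together with π_1 + π_2 = 1:
  π_1 = (1/11)/(10/11 + 1/11) = (1/11)/(1) = 1/11,
  π_2 = (10/11)/(10/11 + 1/11) = (10/11)/(1) = 10/11.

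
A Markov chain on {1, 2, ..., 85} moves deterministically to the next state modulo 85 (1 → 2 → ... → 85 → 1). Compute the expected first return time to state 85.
E[T_85 | X_0 = 85] = 85

The chain cycles deterministically, so starting at state 85 it returns in exactly 85 steps. Equivalently, the stationary distribution is uniform π_j = 1/85 for every state j, so by Kac's formula E[T_85] = 1/π_85 = 85.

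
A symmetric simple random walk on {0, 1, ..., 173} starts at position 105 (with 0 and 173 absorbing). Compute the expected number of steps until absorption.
E[τ | X_0 = 105] = 7140

Let v_k = E[τ | X_0 = k]. Boundary: v_0 = v_173 = 0. Recurrence: v_k = 1 + (v_{k-1} + v_{k+1})/2 for 1 ≤ k ≤ 172. The particular solution to v_k − (v_{k-1} + v_{k+1})/2 = 1 is v_k = −k^2. Adding homogeneous solution A + B k and matching boundaries gives v_k = k (173 − k). Substituting k = 105: v_105 = 105 · 68 = 7140.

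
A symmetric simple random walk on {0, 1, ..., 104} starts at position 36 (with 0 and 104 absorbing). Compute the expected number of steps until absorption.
E[τ | X_0 = 36] = 2448

Let v_k = E[τ | X_0 = k]. Boundary: v_0 = v_104 = 0. Recurrence: v_k = 1 + (v_{k-1} + v_{k+1})/2 for 1 ≤ k ≤ 103. The particular solution to v_k − (v_{k-1} + v_{k+1})/2 = 1 is v_k = −k^2. Adding homogeneous solution A + B k and matching boundaries gives v_k = k (104 − k). Substituting k = 36: v_36 = 36 · 68 = 2448.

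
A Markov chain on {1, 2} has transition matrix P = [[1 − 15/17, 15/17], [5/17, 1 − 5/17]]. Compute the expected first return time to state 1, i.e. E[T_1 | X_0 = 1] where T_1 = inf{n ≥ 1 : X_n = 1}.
E[T_1 | X_0 = 1] = 1/π_1 = 4

For an irreducible recurrent Markov chain with stationary distribution π, E[T_i | X_0 = i] = 1/π_i (Kac's formula). Here π_1 = (5/17)/(15/17 + 5/17) = (5/17)/(20/17) = 1/4, so E[T_1 | X_0 = 1] = 1/π_1 = (15/17 + 5/17)/(5/17) = (20/17)/(5/17) = 4.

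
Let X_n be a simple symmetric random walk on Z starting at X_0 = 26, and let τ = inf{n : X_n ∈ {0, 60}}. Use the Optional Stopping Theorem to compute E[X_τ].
E[X_τ] = 26

X_n is a martingale and τ is a bounded-mean stopping time (indeed τ is finite a.s. with bounded expectation since the walk is in a bounded region). By the OST, E[X_τ] = E[X_0] = 26. Equivalently: E[X_τ] = 60 · P(hit 60 first) + 0 · P(hit 0 first) = 60 · (26/60) = 26.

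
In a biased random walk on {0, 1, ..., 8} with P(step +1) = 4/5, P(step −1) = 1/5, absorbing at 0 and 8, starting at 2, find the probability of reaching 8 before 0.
P(hit 8 before 0) = (1 − (1/4)^2) / (1 − (1/4)^8) = 4096/4369

Let u_k denote P(reach 8 before 0 | start at k). Boundary: u_0 = 0, u_8 = 1. Recurrence: u_k = 4/5·u_{k+1} + 1/5·u_{k-1} for 1 ≤ k ≤ 7. Try u_k = A + B·r^k with r = q/p = (1/5)/(4/5) = 1/4. Substitution satisfies the recurrence; boundary conditions give:
  u_k = (1 − r^k) / (1 − r^N) = (1 − (1/4)^2) / (1 − (1/4)^8) = 4096/4369.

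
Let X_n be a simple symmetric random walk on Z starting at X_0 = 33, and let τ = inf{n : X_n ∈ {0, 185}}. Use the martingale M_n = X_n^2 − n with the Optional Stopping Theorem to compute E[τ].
E[τ] = 5016

M_n = X_n^2 − n is a martingale (since E[X_{n+1}^2 | F_n] = X_n^2 + 1). By OST (τ has finite mean in a bounded region), E[M_τ] = E[M_0] = X_0^2 − 0 = 33^2 = 1089. Also E[M_τ] = E[X_τ^2] − E[τ]. The walk exits at 0 or 185, with P(hit 185 first) = 33/185, so E[X_τ^2] = 185^2 · 33/185 + 0 = 6105. Thus E[τ] = E[X_τ^2] − E[M_τ] = 6105 − 1089 = 5016 = 33(185 − 33) = 5016.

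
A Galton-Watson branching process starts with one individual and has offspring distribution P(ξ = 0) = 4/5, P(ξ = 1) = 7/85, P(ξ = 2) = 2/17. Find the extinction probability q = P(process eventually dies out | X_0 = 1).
q = 1

Mean offspring μ = 0·4/5 + 1·7/85 + 2·2/17 = 27/85 ≤ 1. For μ ≤ 1 with offspring not concentrated at 1, the Galton-Watson process goes extinct almost surely, so q = 1.
(Algebraic check: The pgf is f(s) = 4/5 + 7/85·s + 2/17·s². The extinction probability q is the smallest fixed point of f in [0, 1]. Setting s = f(s):
  2/17·s² + (7/85 − 1)·s + 4/5 = 0
  2/17·s² − (4/5 + 2/17)·s + 4/5 = 0
which factors as (s − 1)·(2/17·s − 4/5) = 0, giving roots s = 1 and s = (4/5)/(2/17) = 34/5. Since 34/5 ≥ 1, the smallest root in [0, 1] is s = 1.)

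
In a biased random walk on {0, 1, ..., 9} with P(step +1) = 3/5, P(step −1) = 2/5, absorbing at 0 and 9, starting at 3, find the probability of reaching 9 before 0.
P(hit 9 before 0) = (1 − (2/3)^3) / (1 − (2/3)^9) = 729/1009

Let u_k denote P(reach 9 before 0 | start at k). Boundary: u_0 = 0, u_9 = 1. Recurrence: u_k = 3/5·u_{k+1} + 2/5·u_{k-1} for 1 ≤ k ≤ 8. Try u_k = A + B·r^k with r = q/p = (2/5)/(3/5) = 2/3. Substitution satisfies the recurrence; boundary conditions give:
  u_k = (1 − r^k) / (1 − r^N) = (1 − (2/3)^3) / (1 − (2/3)^9) = 729/1009.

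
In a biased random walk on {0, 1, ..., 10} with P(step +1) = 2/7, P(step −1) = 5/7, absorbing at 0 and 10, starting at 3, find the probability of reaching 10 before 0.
P(hit 10 before 0) = (1 − (5/2)^3) / (1 − (5/2)^10) = 4992/3254867

Let u_k denote P(reach 10 before 0 | start at k). Boundary: u_0 = 0, u_10 = 1. Recurrence: u_k = 2/7·u_{k+1} + 5/7·u_{k-1} for 1 ≤ k ≤ 9. Try u_k = A + B·r^k with r = q/p = (5/7)/(2/7) = 5/2. Substitution satisfies the recurrence; boundary conditions give:
  u_k = (1 − r^k) / (1 − r^N) = (1 − (5/2)^3) / (1 − (5/2)^10) = 4992/3254867.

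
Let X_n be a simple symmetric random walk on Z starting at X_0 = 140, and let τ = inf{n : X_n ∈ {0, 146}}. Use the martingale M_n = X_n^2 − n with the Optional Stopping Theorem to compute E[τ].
E[τ] = 840

M_n = X_n^2 − n is a martingale (since E[X_{n+1}^2 | F_n] = X_n^2 + 1). By OST (τ has finite mean in a bounded region), E[M_τ] = E[M_0] = X_0^2 − 0 = 140^2 = 19600. Also E[M_τ] = E[X_τ^2] − E[τ]. The walk exits at 0 or 146, with P(hit 146 first) = 140/146, so E[X_τ^2] = 146^2 · 140/146 + 0 = 20440. Thus E[τ] = E[X_τ^2] − E[M_τ] = 20440 − 19600 = 840 = 140(146 − 140) = 840.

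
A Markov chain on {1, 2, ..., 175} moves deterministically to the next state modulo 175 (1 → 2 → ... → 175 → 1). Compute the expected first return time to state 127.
E[T_127 | X_0 = 127] = 175

The chain cycles deterministically, so starting at state 127 it returns in exactly 175 steps. Equivalently, the stationary distribution is uniform π_j = 1/175 for every state j, so by Kac's formula E[T_127] = 1/π_127 = 175.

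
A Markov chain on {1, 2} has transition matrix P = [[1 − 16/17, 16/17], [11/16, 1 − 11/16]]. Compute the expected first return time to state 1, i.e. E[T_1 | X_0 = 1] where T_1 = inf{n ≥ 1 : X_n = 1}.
E[T_1 | X_0 = 1] = 1/π_1 = 443/187

For an irreducible recurrent Markov chain with stationary distribution π, E[T_i | X_0 = i] = 1/π_i (Kac's formula). Here π_1 = (11/16)/(16/17 + 11/16) = (11/16)/(443/272) = 187/443, so E[T_1 | X_0 = 1] = 1/π_1 = (16/17 + 11/16)/(11/16) = (443/272)/(11/16) = 443/187.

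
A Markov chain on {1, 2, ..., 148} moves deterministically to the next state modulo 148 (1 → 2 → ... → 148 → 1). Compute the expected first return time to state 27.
E[T_27 | X_0 = 27] = 148

The chain cycles deterministically, so starting at state 27 it returns in exactly 148 steps. Equivalently, the stationary distribution is uniform π_j = 1/148 for every state j, so by Kac's formula E[T_27] = 1/π_27 = 148.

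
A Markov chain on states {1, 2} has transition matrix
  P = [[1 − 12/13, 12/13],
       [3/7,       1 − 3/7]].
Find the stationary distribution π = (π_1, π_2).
π_1 = 13/41, π_2 = 28/41

Solve πP = π with π_1 + π_2 = 1. From πP = π: π_1 · (1 − 12/13) + π_2 · 3/7 = π_1 ⇒ π_2 · 3/7 = π_1 · 12/13 ⇒ π_2/π_1 = (12/13)/(3/7) = 28/13. Together with π_1 + π_2 = 1:
  π_1 = (3/7)/(12/13 + 3/7) = (3/7)/(123/91) = 13/41,
  π_2 = (12/13)/(12/13 + 3/7) = (12/13)/(123/91) = 28/41.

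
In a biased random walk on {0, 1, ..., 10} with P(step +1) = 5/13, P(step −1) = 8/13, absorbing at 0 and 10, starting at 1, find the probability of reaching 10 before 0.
P(hit 10 before 0) = (1 − (8/5)^1) / (1 − (8/5)^10) = 1953125/354658733

Let u_k denote P(reach 10 before 0 | start at k). Boundary: u_0 = 0, u_10 = 1. Recurrence: u_k = 5/13·u_{k+1} + 8/13·u_{k-1} for 1 ≤ k ≤ 9. Try u_k = A + B·r^k with r = q/p = (8/13)/(5/13) = 8/5. Substitution satisfies the recurrence; boundary conditions give:
  u_k = (1 − r^k) / (1 − r^N) = (1 − (8/5)^1) / (1 − (8/5)^10) = 1953125/354658733.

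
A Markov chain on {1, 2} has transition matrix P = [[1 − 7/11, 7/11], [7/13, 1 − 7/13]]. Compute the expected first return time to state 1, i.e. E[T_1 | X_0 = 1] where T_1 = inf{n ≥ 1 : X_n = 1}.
E[T_1 | X_0 = 1] = 1/π_1 = 24/11

For an irreducible recurrent Markov chain with stationary distribution π, E[T_i | X_0 = i] = 1/π_i (Kac's formula). Here π_1 = (7/13)/(7/11 + 7/13) = (7/13)/(168/143) = 11/24, so E[T_1 | X_0 = 1] = 1/π_1 = (7/11 + 7/13)/(7/13) = (168/143)/(7/13) = 24/11.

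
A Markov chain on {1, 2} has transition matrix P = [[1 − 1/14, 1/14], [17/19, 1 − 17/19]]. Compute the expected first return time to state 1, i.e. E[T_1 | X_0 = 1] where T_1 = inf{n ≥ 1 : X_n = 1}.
E[T_1 | X_0 = 1] = 1/π_1 = 257/238

For an irreducible recurrent Markov chain with stationary distribution π, E[T_i | X_0 = i] = 1/π_i (Kac's formula). Here π_1 = (17/19)/(1/14 + 17/19) = (17/19)/(257/266) = 238/257, so E[T_1 | X_0 = 1] = 1/π_1 = (1/14 + 17/19)/(17/19) = (257/266)/(17/19) = 257/238.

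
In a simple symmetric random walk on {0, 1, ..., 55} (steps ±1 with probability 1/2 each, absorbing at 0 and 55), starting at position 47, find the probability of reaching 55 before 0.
P(hit 55 before 0) = 47/55

Let u_k = P(hit 55 before 0 | start at k). Then u_0 = 0, u_55 = 1, and u_k = u_{k-1}/2 + u_{k+1}/2 for 1 ≤ k ≤ 54. This harmonic recurrence is solved by u_k = k/55, giving u_47 = 47/55.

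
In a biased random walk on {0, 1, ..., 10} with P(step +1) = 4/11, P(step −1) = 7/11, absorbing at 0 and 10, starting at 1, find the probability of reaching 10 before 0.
P(hit 10 before 0) = (1 − (7/4)^1) / (1 − (7/4)^10) = 262144/93808891

Let u_k denote P(reach 10 before 0 | start at k). Boundary: u_0 = 0, u_10 = 1. Recurrence: u_k = 4/11·u_{k+1} + 7/11·u_{k-1} for 1 ≤ k ≤ 9. Try u_k = A + B·r^k with r = q/p = (7/11)/(4/11) = 7/4. Substitution satisfies the recurrence; boundary conditions give:
  u_k = (1 − r^k) / (1 − r^N) = (1 − (7/4)^1) / (1 − (7/4)^10) = 262144/93808891.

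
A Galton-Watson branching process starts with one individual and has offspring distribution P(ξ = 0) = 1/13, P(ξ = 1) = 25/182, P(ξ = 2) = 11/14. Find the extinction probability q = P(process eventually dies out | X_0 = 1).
q = 14/143

The pgf is f(s) = 1/13 + 25/182·s + 11/14·s². The extinction probability q is the smallest fixed point of f in [0, 1]. Setting s = f(s):
  11/14·s² + (25/182 − 1)·s + 1/13 = 0
  11/14·s² − (1/13 + 11/14)·s + 1/13 = 0
which factors as (s − 1)·(11/14·s − 1/13) = 0, giving roots s = 1 and s = (1/13)/(11/14) = 14/143.
Mean offspring μ = 25/182 + 2·11/14 = 311/182 > 1 (supercritical), so q < 1. The extinction probability is the smaller root: q = (1/13)/(11/14) = 14/143.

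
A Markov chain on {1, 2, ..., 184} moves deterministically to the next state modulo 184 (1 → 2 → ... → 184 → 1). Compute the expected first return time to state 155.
E[T_155 | X_0 = 155] = 184

The chain cycles deterministically, so starting at state 155 it returns in exactly 184 steps. Equivalently, the stationary distribution is uniform π_j = 1/184 for every state j, so by Kac's formula E[T_155] = 1/π_155 = 184.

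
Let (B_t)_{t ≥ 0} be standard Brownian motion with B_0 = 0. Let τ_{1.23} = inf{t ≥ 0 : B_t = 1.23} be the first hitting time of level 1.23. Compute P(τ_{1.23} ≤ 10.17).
P(τ_{1.23} ≤ 10.17) = 2(1 − Φ(1.23/√10.17)) = 2(1 − Φ(0.3857)) ≈ 0.6997

By the reflection principle for standard BM, P(τ_b ≤ t) = 2 · P(B_t ≥ b). Since B_t ~ N(0, t), P(B_t ≥ 1.23) = 1 − Φ(1.23/√t) = 1 − Φ(1.23/√10.17) = 1 − Φ(0.3857) ≈ 0.34986. Doubling: P(τ_{1.23} ≤ 10.17) ≈ 2 · 0.34986 = 0.69972 ≈ 0.6997.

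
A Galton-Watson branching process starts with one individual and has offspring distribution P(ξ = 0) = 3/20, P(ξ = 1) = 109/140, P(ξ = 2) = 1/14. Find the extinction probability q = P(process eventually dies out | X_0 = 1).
q = 1

Mean offspring μ = 0·3/20 + 1·109/140 + 2·1/14 = 129/140 ≤ 1. For μ ≤ 1 with offspring not concentrated at 1, the Galton-Watson process goes extinct almost surely, so q = 1.
(Algebraic check: The pgf is f(s) = 3/20 + 109/140·s + 1/14·s². The extinction probability q is the smallest fixed point of f in [0, 1]. Setting s = f(s):
  1/14·s² + (109/140 − 1)·s + 3/20 = 0
  1/14·s² − (3/20 + 1/14)·s + 3/20 = 0
which factors as (s − 1)·(1/14·s − 3/20) = 0, giving roots s = 1 and s = (3/20)/(1/14) = 21/10. Since 21/10 ≥ 1, the smallest root in [0, 1] is s = 1.)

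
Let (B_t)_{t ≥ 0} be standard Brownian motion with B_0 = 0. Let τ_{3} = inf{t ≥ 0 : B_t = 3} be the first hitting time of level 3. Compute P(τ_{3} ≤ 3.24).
P(τ_{3} ≤ 3.24) = 2(1 − Φ(3/√3.24)) = 2(1 − Φ(1.6667)) ≈ 0.0956

By the reflection principle for standard BM, P(τ_b ≤ t) = 2 · P(B_t ≥ b). Since B_t ~ N(0, t), P(B_t ≥ 3) = 1 − Φ(3/√t) = 1 − Φ(3/√3.24) = 1 − Φ(1.6667) ≈ 0.04779. Doubling: P(τ_{3} ≤ 3.24) ≈ 2 · 0.04779 = 0.09558 ≈ 0.0956.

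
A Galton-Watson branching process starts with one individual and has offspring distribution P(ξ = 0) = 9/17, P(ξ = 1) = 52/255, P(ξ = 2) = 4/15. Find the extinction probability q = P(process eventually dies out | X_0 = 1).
q = 1

Mean offspring μ = 0·9/17 + 1·52/255 + 2·4/15 = 188/255 ≤ 1. For μ ≤ 1 with offspring not concentrated at 1, the Galton-Watson process goes extinct almost surely, so q = 1.
(Algebraic check: The pgf is f(s) = 9/17 + 52/255·s + 4/15·s². The extinction probability q is the smallest fixed point of f in [0, 1]. Setting s = f(s):
  4/15·s² + (52/255 − 1)·s + 9/17 = 0
  4/15·s² − (9/17 + 4/15)·s + 9/17 = 0
which factors as (s − 1)·(4/15·s − 9/17) = 0, giving roots s = 1 and s = (9/17)/(4/15) = 135/68. Since 135/68 ≥ 1, the smallest root in [0, 1] is s = 1.)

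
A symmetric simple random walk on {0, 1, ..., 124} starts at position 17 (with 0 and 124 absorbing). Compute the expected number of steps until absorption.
E[τ | X_0 = 17] = 1819

Let v_k = E[τ | X_0 = k]. Boundary: v_0 = v_124 = 0. Recurrence: v_k = 1 + (v_{k-1} + v_{k+1})/2 for 1 ≤ k ≤ 123. The particular solution to v_k − (v_{k-1} + v_{k+1})/2 = 1 is v_k = −k^2. Adding homogeneous solution A + B k and matching boundaries gives v_k = k (124 − k). Substituting k = 17: v_17 = 17 · 107 = 1819.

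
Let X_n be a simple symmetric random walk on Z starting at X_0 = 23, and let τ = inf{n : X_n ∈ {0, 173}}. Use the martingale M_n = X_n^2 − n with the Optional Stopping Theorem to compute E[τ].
E[τ] = 3450

M_n = X_n^2 − n is a martingale (since E[X_{n+1}^2 | F_n] = X_n^2 + 1). By OST (τ has finite mean in a bounded region), E[M_τ] = E[M_0] = X_0^2 − 0 = 23^2 = 529. Also E[M_τ] = E[X_τ^2] − E[τ]. The walk exits at 0 or 173, with P(hit 173 first) = 23/173, so E[X_τ^2] = 173^2 · 23/173 + 0 = 3979. Thus E[τ] = E[X_τ^2] − E[M_τ] = 3979 − 529 = 3450 = 23(173 − 23) = 3450.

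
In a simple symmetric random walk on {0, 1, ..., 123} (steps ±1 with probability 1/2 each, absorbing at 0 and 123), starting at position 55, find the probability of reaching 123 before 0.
P(hit 123 before 0) = 55/123

Let u_k = P(hit 123 before 0 | start at k). Then u_0 = 0, u_123 = 1, and u_k = u_{k-1}/2 + u_{k+1}/2 for 1 ≤ k ≤ 122. This harmonic recurrence is solved by u_k = k/123, giving u_55 = 55/123.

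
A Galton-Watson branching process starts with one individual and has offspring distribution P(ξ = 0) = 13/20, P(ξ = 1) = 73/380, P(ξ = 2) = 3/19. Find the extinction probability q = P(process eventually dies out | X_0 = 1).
q = 1

Mean offspring μ = 0·13/20 + 1·73/380 + 2·3/19 = 193/380 ≤ 1. For μ ≤ 1 with offspring not concentrated at 1, the Galton-Watson process goes extinct almost surely, so q = 1.
(Algebraic check: The pgf is f(s) = 13/20 + 73/380·s + 3/19·s². The extinction probability q is the smallest fixed point of f in [0, 1]. Setting s = f(s):
  3/19·s² + (73/380 − 1)·s + 13/20 = 0
  3/19·s² − (13/20 + 3/19)·s + 13/20 = 0
which factors as (s − 1)·(3/19·s − 13/20) = 0, giving roots s = 1 and s = (13/20)/(3/19) = 247/60. Since 247/60 ≥ 1, the smallest root in [0, 1] is s = 1.)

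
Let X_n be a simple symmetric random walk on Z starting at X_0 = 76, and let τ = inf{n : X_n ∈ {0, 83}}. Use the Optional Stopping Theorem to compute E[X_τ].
E[X_τ] = 76

X_n is a martingale and τ is a bounded-mean stopping time (indeed τ is finite a.s. with bounded expectation since the walk is in a bounded region). By the OST, E[X_τ] = E[X_0] = 76. Equivalently: E[X_τ] = 83 · P(hit 83 first) + 0 · P(hit 0 first) = 83 · (76/83) = 76.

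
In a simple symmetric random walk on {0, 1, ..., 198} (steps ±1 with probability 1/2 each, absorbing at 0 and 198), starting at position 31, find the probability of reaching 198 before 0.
P(hit 198 before 0) = 31/198

Let u_k = P(hit 198 before 0 | start at k). Then u_0 = 0, u_198 = 1, and u_k = u_{k-1}/2 + u_{k+1}/2 for 1 ≤ k ≤ 197. This harmonic recurrence is solved by u_k = k/198, giving u_31 = 31/198.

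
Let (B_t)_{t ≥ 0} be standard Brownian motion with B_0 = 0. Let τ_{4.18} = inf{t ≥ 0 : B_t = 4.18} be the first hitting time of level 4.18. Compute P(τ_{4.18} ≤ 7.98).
P(τ_{4.18} ≤ 7.98) = 2(1 − Φ(4.18/√7.98)) = 2(1 − Φ(1.4797)) ≈ 0.1390

By the reflection principle for standard BM, P(τ_b ≤ t) = 2 · P(B_t ≥ b). Since B_t ~ N(0, t), P(B_t ≥ 4.18) = 1 − Φ(4.18/√t) = 1 − Φ(4.18/√7.98) = 1 − Φ(1.4797) ≈ 0.06948. Doubling: P(τ_{4.18} ≤ 7.98) ≈ 2 · 0.06948 = 0.13896 ≈ 0.1390.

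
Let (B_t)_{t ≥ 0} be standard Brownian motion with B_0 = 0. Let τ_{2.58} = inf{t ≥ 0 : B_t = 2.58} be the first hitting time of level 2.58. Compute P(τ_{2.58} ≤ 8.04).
P(τ_{2.58} ≤ 8.04) = 2(1 − Φ(2.58/√8.04)) = 2(1 − Φ(0.9099)) ≈ 0.3629

By the reflection principle for standard BM, P(τ_b ≤ t) = 2 · P(B_t ≥ b). Since B_t ~ N(0, t), P(B_t ≥ 2.58) = 1 − Φ(2.58/√t) = 1 − Φ(2.58/√8.04) = 1 − Φ(0.9099) ≈ 0.18144. Doubling: P(τ_{2.58} ≤ 8.04) ≈ 2 · 0.18144 = 0.36288 ≈ 0.3629.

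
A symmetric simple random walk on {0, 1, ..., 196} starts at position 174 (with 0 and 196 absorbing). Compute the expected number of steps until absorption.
E[τ | X_0 = 174] = 3828

Let v_k = E[τ | X_0 = k]. Boundary: v_0 = v_196 = 0. Recurrence: v_k = 1 + (v_{k-1} + v_{k+1})/2 for 1 ≤ k ≤ 195. The particular solution to v_k − (v_{k-1} + v_{k+1})/2 = 1 is v_k = −k^2. Adding homogeneous solution A + B k and matching boundaries gives v_k = k (196 − k). Substituting k = 174: v_174 = 174 · 22 = 3828.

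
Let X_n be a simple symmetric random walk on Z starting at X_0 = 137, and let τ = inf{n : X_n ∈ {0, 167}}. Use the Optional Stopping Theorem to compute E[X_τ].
E[X_τ] = 137

X_n is a martingale and τ is a bounded-mean stopping time (indeed τ is finite a.s. with bounded expectation since the walk is in a bounded region). By the OST, E[X_τ] = E[X_0] = 137. Equivalently: E[X_τ] = 167 · P(hit 167 first) + 0 · P(hit 0 first) = 167 · (137/167) = 137.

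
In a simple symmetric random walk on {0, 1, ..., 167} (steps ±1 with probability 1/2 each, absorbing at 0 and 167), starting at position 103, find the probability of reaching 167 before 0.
P(hit 167 before 0) = 103/167

Let u_k = P(hit 167 before 0 | start at k). Then u_0 = 0, u_167 = 1, and u_k = u_{k-1}/2 + u_{k+1}/2 for 1 ≤ k ≤ 166. This harmonic recurrence is solved by u_k = k/167, giving u_103 = 103/167.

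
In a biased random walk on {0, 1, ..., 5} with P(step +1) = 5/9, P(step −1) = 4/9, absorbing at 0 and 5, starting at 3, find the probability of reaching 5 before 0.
P(hit 5 before 0) = (1 − (4/5)^3) / (1 − (4/5)^5) = 1525/2101

Let u_k denote P(reach 5 before 0 | start at k). Boundary: u_0 = 0, u_5 = 1. Recurrence: u_k = 5/9·u_{k+1} + 4/9·u_{k-1} for 1 ≤ k ≤ 4. Try u_k = A + B·r^k with r = q/p = (4/9)/(5/9) = 4/5. Substitution satisfies the recurrence; boundary conditions give:
  u_k = (1 − r^k) / (1 − r^N) = (1 − (4/5)^3) / (1 − (4/5)^5) = 1525/2101.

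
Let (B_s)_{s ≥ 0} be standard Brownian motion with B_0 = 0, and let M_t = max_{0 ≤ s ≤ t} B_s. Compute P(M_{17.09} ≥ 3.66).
P(M_{17.09} ≥ 3.66) = 2·P(B_{17.09} ≥ 3.66) = 2(1 − Φ(3.66/√17.09)) ≈ 0.3760

By the reflection principle for Brownian motion, P(M_t ≥ a) = 2 · P(B_t ≥ a) for a ≥ 0. Since B_t ~ N(0, t), P(B_t ≥ 3.66) = 1 − Φ(3.66/√t) = 1 − Φ(3.66/√17.09) = 1 − Φ(0.8853). So
  P(M_{17.09} ≥ 3.66) = 2(1 − Φ(0.8853)) ≈ 0.3760.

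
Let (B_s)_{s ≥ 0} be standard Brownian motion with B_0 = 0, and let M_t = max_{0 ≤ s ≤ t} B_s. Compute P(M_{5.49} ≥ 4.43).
P(M_{5.49} ≥ 4.43) = 2·P(B_{5.49} ≥ 4.43) = 2(1 − Φ(4.43/√5.49)) ≈ 0.0587

By the reflection principle for Brownian motion, P(M_t ≥ a) = 2 · P(B_t ≥ a) for a ≥ 0. Since B_t ~ N(0, t), P(B_t ≥ 4.43) = 1 − Φ(4.43/√t) = 1 − Φ(4.43/√5.49) = 1 − Φ(1.8907). So
  P(M_{5.49} ≥ 4.43) = 2(1 − Φ(1.8907)) ≈ 0.0587.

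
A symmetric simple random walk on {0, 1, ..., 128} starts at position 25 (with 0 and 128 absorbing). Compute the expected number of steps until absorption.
E[τ | X_0 = 25] = 2575

Let v_k = E[τ | X_0 = k]. Boundary: v_0 = v_128 = 0. Recurrence: v_k = 1 + (v_{k-1} + v_{k+1})/2 for 1 ≤ k ≤ 127. The particular solution to v_k − (v_{k-1} + v_{k+1})/2 = 1 is v_k = −k^2. Adding homogeneous solution A + B k and matching boundaries gives v_k = k (128 − k). Substituting k = 25: v_25 = 25 · 103 = 2575.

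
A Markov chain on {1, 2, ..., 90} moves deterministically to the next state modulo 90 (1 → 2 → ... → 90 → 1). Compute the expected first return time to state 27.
E[T_27 | X_0 = 27] = 90

The chain cycles deterministically, so starting at state 27 it returns in exactly 90 steps. Equivalently, the stationary distribution is uniform π_j = 1/90 for every state j, so by Kac's formula E[T_27] = 1/π_27 = 90.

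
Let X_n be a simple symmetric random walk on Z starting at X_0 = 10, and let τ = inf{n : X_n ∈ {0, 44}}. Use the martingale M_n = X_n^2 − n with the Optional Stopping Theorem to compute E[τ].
E[τ] = 340

M_n = X_n^2 − n is a martingale (since E[X_{n+1}^2 | F_n] = X_n^2 + 1). By OST (τ has finite mean in a bounded region), E[M_τ] = E[M_0] = X_0^2 − 0 = 10^2 = 100. Also E[M_τ] = E[X_τ^2] − E[τ]. The walk exits at 0 or 44, with P(hit 44 first) = 10/44, so E[X_τ^2] = 44^2 · 10/44 + 0 = 440. Thus E[τ] = E[X_τ^2] − E[M_τ] = 440 − 100 = 340 = 10(44 − 10) = 340.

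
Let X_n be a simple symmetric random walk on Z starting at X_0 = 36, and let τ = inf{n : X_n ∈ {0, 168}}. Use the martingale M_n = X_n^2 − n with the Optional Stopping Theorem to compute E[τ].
E[τ] = 4752

M_n = X_n^2 − n is a martingale (since E[X_{n+1}^2 | F_n] = X_n^2 + 1). By OST (τ has finite mean in a bounded region), E[M_τ] = E[M_0] = X_0^2 − 0 = 36^2 = 1296. Also E[M_τ] = E[X_τ^2] − E[τ]. The walk exits at 0 or 168, with P(hit 168 first) = 36/168, so E[X_τ^2] = 168^2 · 36/168 + 0 = 6048. Thus E[τ] = E[X_τ^2] − E[M_τ] = 6048 − 1296 = 4752 = 36(168 − 36) = 4752.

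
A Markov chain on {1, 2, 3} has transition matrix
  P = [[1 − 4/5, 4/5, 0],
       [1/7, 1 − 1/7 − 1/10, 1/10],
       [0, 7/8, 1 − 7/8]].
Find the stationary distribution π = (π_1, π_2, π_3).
π = (25/181, 140/181, 16/181)

This is a birth-death chain on three states, which satisfies detailed balance: π_1 · P_{12} = π_2 · P_{21} and π_2 · P_{23} = π_3 · P_{32}.
From π_1 · 4/5 = π_2 · 1/7: π_2/π_1 = (4/5)/(1/7) = 28/5.
From π_2 · 1/10 = π_3 · 7/8: π_3/π_2 = (1/10)/(7/8) = 4/35.
Take π_1 proportional to 1; then unnormalized π = (1, 28/5, 16/25). Normalize by dividing by the sum 181/25:
  π = (25/181, 140/181, 16/181).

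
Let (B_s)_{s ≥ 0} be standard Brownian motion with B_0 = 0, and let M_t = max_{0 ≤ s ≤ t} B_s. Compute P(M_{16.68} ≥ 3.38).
P(M_{16.68} ≥ 3.38) = 2·P(B_{16.68} ≥ 3.38) = 2(1 − Φ(3.38/√16.68)) ≈ 0.4079

By the reflection principle for Brownian motion, P(M_t ≥ a) = 2 · P(B_t ≥ a) for a ≥ 0. Since B_t ~ N(0, t), P(B_t ≥ 3.38) = 1 − Φ(3.38/√t) = 1 − Φ(3.38/√16.68) = 1 − Φ(0.8276). So
  P(M_{16.68} ≥ 3.38) = 2(1 − Φ(0.8276)) ≈ 0.4079.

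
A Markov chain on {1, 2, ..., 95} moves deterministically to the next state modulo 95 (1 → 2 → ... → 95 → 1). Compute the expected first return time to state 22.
E[T_22 | X_0 = 22] = 95

The chain cycles deterministically, so starting at state 22 it returns in exactly 95 steps. Equivalently, the stationary distribution is uniform π_j = 1/95 for every state j, so by Kac's formula E[T_22] = 1/π_22 = 95.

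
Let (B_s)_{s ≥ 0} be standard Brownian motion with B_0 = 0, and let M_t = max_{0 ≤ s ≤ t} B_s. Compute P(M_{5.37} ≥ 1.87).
P(M_{5.37} ≥ 1.87) = 2·P(B_{5.37} ≥ 1.87) = 2(1 − Φ(1.87/√5.37)) ≈ 0.4197

By the reflection principle for Brownian motion, P(M_t ≥ a) = 2 · P(B_t ≥ a) for a ≥ 0. Since B_t ~ N(0, t), P(B_t ≥ 1.87) = 1 − Φ(1.87/√t) = 1 − Φ(1.87/√5.37) = 1 − Φ(0.8070). So
  P(M_{5.37} ≥ 1.87) = 2(1 − Φ(0.8070)) ≈ 0.4197.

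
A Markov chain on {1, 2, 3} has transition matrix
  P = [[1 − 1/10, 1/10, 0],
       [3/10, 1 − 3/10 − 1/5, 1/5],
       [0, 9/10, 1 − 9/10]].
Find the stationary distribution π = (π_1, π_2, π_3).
π = (27/38, 9/38, 1/19)

This is a birth-death chain on three states, which satisfies detailed balance: π_1 · P_{12} = π_2 · P_{21} and π_2 · P_{23} = π_3 · P_{32}.
From π_1 · 1/10 = π_2 · 3/10: π_2/π_1 = (1/10)/(3/10) = 1/3.
From π_2 · 1/5 = π_3 · 9/10: π_3/π_2 = (1/5)/(9/10) = 2/9.
Take π_1 proportional to 1; then unnormalized π = (1, 1/3, 2/27). Normalize by dividing by the sum 38/27:
  π = (27/38, 9/38, 1/19).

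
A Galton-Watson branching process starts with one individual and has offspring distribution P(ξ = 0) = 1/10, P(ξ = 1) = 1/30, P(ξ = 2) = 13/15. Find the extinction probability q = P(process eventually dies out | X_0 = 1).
q = 3/26

The pgf is f(s) = 1/10 + 1/30·s + 13/15·s². The extinction probability q is the smallest fixed point of f in [0, 1]. Setting s = f(s):
  13/15·s² + (1/30 − 1)·s + 1/10 = 0
  13/15·s² − (1/10 + 13/15)·s + 1/10 = 0
which factors as (s − 1)·(13/15·s − 1/10) = 0, giving roots s = 1 and s = (1/10)/(13/15) = 3/26.
Mean offspring μ = 1/30 + 2·13/15 = 53/30 > 1 (supercritical), so q < 1. The extinction probability is the smaller root: q = (1/10)/(13/15) = 3/26.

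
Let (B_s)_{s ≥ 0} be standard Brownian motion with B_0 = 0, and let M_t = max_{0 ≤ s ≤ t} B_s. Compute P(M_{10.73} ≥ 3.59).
P(M_{10.73} ≥ 3.59) = 2·P(B_{10.73} ≥ 3.59) = 2(1 − Φ(3.59/√10.73)) ≈ 0.2731

By the reflection principle for Brownian motion, P(M_t ≥ a) = 2 · P(B_t ≥ a) for a ≥ 0. Since B_t ~ N(0, t), P(B_t ≥ 3.59) = 1 − Φ(3.59/√t) = 1 − Φ(3.59/√10.73) = 1 − Φ(1.0960). So
  P(M_{10.73} ≥ 3.59) = 2(1 − Φ(1.0960)) ≈ 0.2731.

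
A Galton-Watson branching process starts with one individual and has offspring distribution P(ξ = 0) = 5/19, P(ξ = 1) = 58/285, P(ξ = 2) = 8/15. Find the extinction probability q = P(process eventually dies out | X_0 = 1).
q = 75/152

The pgf is f(s) = 5/19 + 58/285·s + 8/15·s². The extinction probability q is the smallest fixed point of f in [0, 1]. Setting s = f(s):
  8/15·s² + (58/285 − 1)·s + 5/19 = 0
  8/15·s² − (5/19 + 8/15)·s + 5/19 = 0
which factors as (s − 1)·(8/15·s − 5/19) = 0, giving roots s = 1 and s = (5/19)/(8/15) = 75/152.
Mean offspring μ = 58/285 + 2·8/15 = 362/285 > 1 (supercritical), so q < 1. The extinction probability is the smaller root: q = (5/19)/(8/15) = 75/152.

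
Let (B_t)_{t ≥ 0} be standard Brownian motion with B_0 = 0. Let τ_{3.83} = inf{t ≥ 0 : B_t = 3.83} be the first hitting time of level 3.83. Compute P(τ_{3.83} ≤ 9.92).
P(τ_{3.83} ≤ 9.92) = 2(1 − Φ(3.83/√9.92)) = 2(1 − Φ(1.2160)) ≈ 0.2240

By the reflection principle for standard BM, P(τ_b ≤ t) = 2 · P(B_t ≥ b). Since B_t ~ N(0, t), P(B_t ≥ 3.83) = 1 − Φ(3.83/√t) = 1 − Φ(3.83/√9.92) = 1 − Φ(1.2160) ≈ 0.11199. Doubling: P(τ_{3.83} ≤ 9.92) ≈ 2 · 0.11199 = 0.22398 ≈ 0.2240.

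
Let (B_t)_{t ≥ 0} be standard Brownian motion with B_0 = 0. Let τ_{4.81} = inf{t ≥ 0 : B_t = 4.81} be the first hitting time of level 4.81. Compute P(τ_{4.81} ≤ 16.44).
P(τ_{4.81} ≤ 16.44) = 2(1 − Φ(4.81/√16.44)) = 2(1 − Φ(1.1863)) ≈ 0.2355

By the reflection principle for standard BM, P(τ_b ≤ t) = 2 · P(B_t ≥ b). Since B_t ~ N(0, t), P(B_t ≥ 4.81) = 1 − Φ(4.81/√t) = 1 − Φ(4.81/√16.44) = 1 − Φ(1.1863) ≈ 0.11775. Doubling: P(τ_{4.81} ≤ 16.44) ≈ 2 · 0.11775 = 0.23550 ≈ 0.2355.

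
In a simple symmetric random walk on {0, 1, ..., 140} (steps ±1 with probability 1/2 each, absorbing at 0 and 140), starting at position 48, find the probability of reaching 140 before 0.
P(hit 140 before 0) = 48/140 = 12/35

Let u_k = P(hit 140 before 0 | start at k). Then u_0 = 0, u_140 = 1, and u_k = u_{k-1}/2 + u_{k+1}/2 for 1 ≤ k ≤ 139. This harmonic recurrence is solved by u_k = k/140, giving u_48 = 48/140 = 12/35.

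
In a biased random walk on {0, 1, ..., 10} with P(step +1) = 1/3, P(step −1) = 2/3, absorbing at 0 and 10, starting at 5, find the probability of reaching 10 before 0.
P(hit 10 before 0) = (1 − (2)^5) / (1 − (2)^10) = 1/33

Let u_k denote P(reach 10 before 0 | start at k). Boundary: u_0 = 0, u_10 = 1. Recurrence: u_k = 1/3·u_{k+1} + 2/3·u_{k-1} for 1 ≤ k ≤ 9. Try u_k = A + B·r^k with r = q/p = (2/3)/(1/3) = 2. Substitution satisfies the recurrence; boundary conditions give:
  u_k = (1 − r^k) / (1 − r^N) = (1 − (2)^5) / (1 − (2)^10) = 1/33.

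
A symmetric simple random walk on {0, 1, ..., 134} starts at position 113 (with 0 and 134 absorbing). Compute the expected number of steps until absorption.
E[τ | X_0 = 113] = 2373

Let v_k = E[τ | X_0 = k]. Boundary: v_0 = v_134 = 0. Recurrence: v_k = 1 + (v_{k-1} + v_{k+1})/2 for 1 ≤ k ≤ 133. The particular solution to v_k − (v_{k-1} + v_{k+1})/2 = 1 is v_k = −k^2. Adding homogeneous solution A + B k and matching boundaries gives v_k = k (134 − k). Substituting k = 113: v_113 = 113 · 21 = 2373.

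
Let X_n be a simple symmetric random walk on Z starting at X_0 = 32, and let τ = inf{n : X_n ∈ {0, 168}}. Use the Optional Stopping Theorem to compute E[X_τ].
E[X_τ] = 32

X_n is a martingale and τ is a bounded-mean stopping time (indeed τ is finite a.s. with bounded expectation since the walk is in a bounded region). By the OST, E[X_τ] = E[X_0] = 32. Equivalently: E[X_τ] = 168 · P(hit 168 first) + 0 · P(hit 0 first) = 168 · (32/168) = 32.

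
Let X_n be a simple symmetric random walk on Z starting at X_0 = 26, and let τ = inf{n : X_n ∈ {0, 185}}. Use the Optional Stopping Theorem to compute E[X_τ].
E[X_τ] = 26

X_n is a martingale and τ is a bounded-mean stopping time (indeed τ is finite a.s. with bounded expectation since the walk is in a bounded region). By the OST, E[X_τ] = E[X_0] = 26. Equivalently: E[X_τ] = 185 · P(hit 185 first) + 0 · P(hit 0 first) = 185 · (26/185) = 26.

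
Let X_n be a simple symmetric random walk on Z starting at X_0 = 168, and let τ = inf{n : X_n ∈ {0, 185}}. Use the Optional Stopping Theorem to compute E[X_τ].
E[X_τ] = 168

X_n is a martingale and τ is a bounded-mean stopping time (indeed τ is finite a.s. with bounded expectation since the walk is in a bounded region). By the OST, E[X_τ] = E[X_0] = 168. Equivalently: E[X_τ] = 185 · P(hit 185 first) + 0 · P(hit 0 first) = 185 · (168/185) = 168.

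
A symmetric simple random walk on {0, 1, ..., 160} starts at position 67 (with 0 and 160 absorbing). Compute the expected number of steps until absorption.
E[τ | X_0 = 67] = 6231

Let v_k = E[τ | X_0 = k]. Boundary: v_0 = v_160 = 0. Recurrence: v_k = 1 + (v_{k-1} + v_{k+1})/2 for 1 ≤ k ≤ 159. The particular solution to v_k − (v_{k-1} + v_{k+1})/2 = 1 is v_k = −k^2. Adding homogeneous solution A + B k and matching boundaries gives v_k = k (160 − k). Substituting k = 67: v_67 = 67 · 93 = 6231.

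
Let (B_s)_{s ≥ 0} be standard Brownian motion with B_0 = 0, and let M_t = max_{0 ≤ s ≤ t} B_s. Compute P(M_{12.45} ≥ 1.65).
P(M_{12.45} ≥ 1.65) = 2·P(B_{12.45} ≥ 1.65) = 2(1 − Φ(1.65/√12.45)) ≈ 0.6401

By the reflection principle for Brownian motion, P(M_t ≥ a) = 2 · P(B_t ≥ a) for a ≥ 0. Since B_t ~ N(0, t), P(B_t ≥ 1.65) = 1 − Φ(1.65/√t) = 1 − Φ(1.65/√12.45) = 1 − Φ(0.4676). So
  P(M_{12.45} ≥ 1.65) = 2(1 − Φ(0.4676)) ≈ 0.6401.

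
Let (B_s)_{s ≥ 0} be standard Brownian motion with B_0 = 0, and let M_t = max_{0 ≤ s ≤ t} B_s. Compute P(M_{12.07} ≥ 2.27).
P(M_{12.07} ≥ 2.27) = 2·P(B_{12.07} ≥ 2.27) = 2(1 − Φ(2.27/√12.07)) ≈ 0.5135

By the reflection principle for Brownian motion, P(M_t ≥ a) = 2 · P(B_t ≥ a) for a ≥ 0. Since B_t ~ N(0, t), P(B_t ≥ 2.27) = 1 − Φ(2.27/√t) = 1 − Φ(2.27/√12.07) = 1 − Φ(0.6534). So
  P(M_{12.07} ≥ 2.27) = 2(1 − Φ(0.6534)) ≈ 0.5135.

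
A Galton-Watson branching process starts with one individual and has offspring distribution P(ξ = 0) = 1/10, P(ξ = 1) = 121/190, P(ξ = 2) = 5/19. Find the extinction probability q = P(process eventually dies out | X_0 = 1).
q = 19/50

The pgf is f(s) = 1/10 + 121/190·s + 5/19·s². The extinction probability q is the smallest fixed point of f in [0, 1]. Setting s = f(s):
  5/19·s² + (121/190 − 1)·s + 1/10 = 0
  5/19·s² − (1/10 + 5/19)·s + 1/10 = 0
which factors as (s − 1)·(5/19·s − 1/10) = 0, giving roots s = 1 and s = (1/10)/(5/19) = 19/50.
Mean offspring μ = 121/190 + 2·5/19 = 221/190 > 1 (supercritical), so q < 1. The extinction probability is the smaller root: q = (1/10)/(5/19) = 19/50.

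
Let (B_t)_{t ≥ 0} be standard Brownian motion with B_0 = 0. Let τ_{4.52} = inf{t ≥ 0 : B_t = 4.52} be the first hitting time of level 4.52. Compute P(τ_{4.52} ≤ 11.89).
P(τ_{4.52} ≤ 11.89) = 2(1 − Φ(4.52/√11.89)) = 2(1 − Φ(1.3108)) ≈ 0.1899

By the reflection principle for standard BM, P(τ_b ≤ t) = 2 · P(B_t ≥ b). Since B_t ~ N(0, t), P(B_t ≥ 4.52) = 1 − Φ(4.52/√t) = 1 − Φ(4.52/√11.89) = 1 − Φ(1.3108) ≈ 0.09496. Doubling: P(τ_{4.52} ≤ 11.89) ≈ 2 · 0.09496 = 0.18992 ≈ 0.1899.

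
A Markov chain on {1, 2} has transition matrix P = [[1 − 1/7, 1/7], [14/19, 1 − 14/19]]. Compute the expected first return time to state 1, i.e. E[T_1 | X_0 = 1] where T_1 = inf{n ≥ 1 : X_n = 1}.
E[T_1 | X_0 = 1] = 1/π_1 = 117/98

For an irreducible recurrent Markov chain with stationary distribution π, E[T_i | X_0 = i] = 1/π_i (Kac's formula). Here π_1 = (14/19)/(1/7 + 14/19) = (14/19)/(117/133) = 98/117, so E[T_1 | X_0 = 1] = 1/π_1 = (1/7 + 14/19)/(14/19) = (117/133)/(14/19) = 117/98.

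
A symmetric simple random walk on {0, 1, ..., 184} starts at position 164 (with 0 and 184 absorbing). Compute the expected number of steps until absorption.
E[τ | X_0 = 164] = 3280

Let v_k = E[τ | X_0 = k]. Boundary: v_0 = v_184 = 0. Recurrence: v_k = 1 + (v_{k-1} + v_{k+1})/2 for 1 ≤ k ≤ 183. The particular solution to v_k − (v_{k-1} + v_{k+1})/2 = 1 is v_k = −k^2. Adding homogeneous solution A + B k and matching boundaries gives v_k = k (184 − k). Substituting k = 164: v_164 = 164 · 20 = 3280.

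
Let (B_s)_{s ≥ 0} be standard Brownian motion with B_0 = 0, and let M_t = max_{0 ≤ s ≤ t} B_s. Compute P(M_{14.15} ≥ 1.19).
P(M_{14.15} ≥ 1.19) = 2·P(B_{14.15} ≥ 1.19) = 2(1 − Φ(1.19/√14.15)) ≈ 0.7517

By the reflection principle for Brownian motion, P(M_t ≥ a) = 2 · P(B_t ≥ a) for a ≥ 0. Since B_t ~ N(0, t), P(B_t ≥ 1.19) = 1 − Φ(1.19/√t) = 1 − Φ(1.19/√14.15) = 1 − Φ(0.3164). So
  P(M_{14.15} ≥ 1.19) = 2(1 − Φ(0.3164)) ≈ 0.7517.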